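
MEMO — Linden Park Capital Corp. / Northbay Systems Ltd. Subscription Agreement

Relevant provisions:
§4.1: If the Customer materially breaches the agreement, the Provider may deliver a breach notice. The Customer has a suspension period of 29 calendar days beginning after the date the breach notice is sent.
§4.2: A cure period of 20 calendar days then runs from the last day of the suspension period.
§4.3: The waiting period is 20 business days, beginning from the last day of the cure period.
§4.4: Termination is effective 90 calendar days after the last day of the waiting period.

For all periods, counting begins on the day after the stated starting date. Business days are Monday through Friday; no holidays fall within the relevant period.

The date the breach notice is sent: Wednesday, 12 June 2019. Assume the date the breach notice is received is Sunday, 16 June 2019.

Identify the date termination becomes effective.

The last day of the suspension period: 12 June 2019 + 29 days = 11 July 2019.
Adding 20 calendar days to 11 July 2019 gives 31 July 2019, which is the last day of the cure period.
The last day of the waiting period: 20 business days after Wednesday, 31 July 2019, skipping weekends — Aug 1, Aug 2, Aug 5, Aug 6, …, Aug 26, Aug 27, Aug 28 — lands on Wednesday, 28 August 2019.
Adding 90 calendar days to 28 August 2019 gives 26 November 2019, which is the date termination becomes effective.

26 November 2019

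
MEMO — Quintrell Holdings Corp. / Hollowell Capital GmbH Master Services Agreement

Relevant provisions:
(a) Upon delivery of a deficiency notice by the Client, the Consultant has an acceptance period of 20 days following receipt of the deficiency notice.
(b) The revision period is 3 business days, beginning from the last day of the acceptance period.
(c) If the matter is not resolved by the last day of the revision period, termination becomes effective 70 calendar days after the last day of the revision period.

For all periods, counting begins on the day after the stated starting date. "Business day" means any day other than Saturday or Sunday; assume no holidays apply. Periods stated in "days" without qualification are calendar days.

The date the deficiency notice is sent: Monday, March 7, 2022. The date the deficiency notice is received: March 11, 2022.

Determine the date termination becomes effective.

June 14, 2022

The last day of the acceptance period: March 11, 2022 + 20 days = March 31, 2022.
From Thursday, March 31, 2022, 3 business days (Apr 1, Apr 4, Apr 5, skipping weekends) brings us to Tuesday, April 5, 2022, which is the last day of the revision period.
The date termination becomes effective: 70 calendar days after April 5, 2022 is June 14, 2022.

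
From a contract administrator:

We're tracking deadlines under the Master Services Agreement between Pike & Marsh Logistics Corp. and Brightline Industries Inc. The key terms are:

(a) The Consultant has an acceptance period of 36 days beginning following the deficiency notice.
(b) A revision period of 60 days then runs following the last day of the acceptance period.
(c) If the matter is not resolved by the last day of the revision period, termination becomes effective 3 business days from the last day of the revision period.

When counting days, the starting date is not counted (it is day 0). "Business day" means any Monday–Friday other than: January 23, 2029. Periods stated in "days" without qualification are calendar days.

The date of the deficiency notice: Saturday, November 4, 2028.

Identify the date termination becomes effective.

February 13, 2029

The last day of the acceptance period: November 4, 2028 + 36 days = December 10, 2028.
The last day of the revision period: December 10, 2028 + 60 days = February 8, 2029.
From Thursday, February 8, 2029, 3 business days (Feb 9, Feb 12, Feb 13, skipping weekends) brings us to Tuesday, February 13, 2029, which is the date termination becomes effective.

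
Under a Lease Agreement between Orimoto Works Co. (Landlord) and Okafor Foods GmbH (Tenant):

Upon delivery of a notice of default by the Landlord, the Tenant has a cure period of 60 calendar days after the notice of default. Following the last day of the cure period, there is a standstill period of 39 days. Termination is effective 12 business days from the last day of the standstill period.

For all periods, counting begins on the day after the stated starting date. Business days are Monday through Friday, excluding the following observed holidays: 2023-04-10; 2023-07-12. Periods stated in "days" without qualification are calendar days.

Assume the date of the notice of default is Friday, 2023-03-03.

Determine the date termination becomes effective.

The last day of the cure period: 60 calendar days after 2023-03-03 is 2023-05-02.
Adding 39 calendar days to 2023-05-02 gives 2023-06-10, which is the last day of the standstill period.
The date termination becomes effective: 12 business days after Saturday, 2023-06-10, skipping weekends — Jun 12, Jun 13, Jun 14, Jun 15, …, Jun 23, Jun 26, Jun 27 — lands on Tuesday, 2023-06-27.

2023-06-27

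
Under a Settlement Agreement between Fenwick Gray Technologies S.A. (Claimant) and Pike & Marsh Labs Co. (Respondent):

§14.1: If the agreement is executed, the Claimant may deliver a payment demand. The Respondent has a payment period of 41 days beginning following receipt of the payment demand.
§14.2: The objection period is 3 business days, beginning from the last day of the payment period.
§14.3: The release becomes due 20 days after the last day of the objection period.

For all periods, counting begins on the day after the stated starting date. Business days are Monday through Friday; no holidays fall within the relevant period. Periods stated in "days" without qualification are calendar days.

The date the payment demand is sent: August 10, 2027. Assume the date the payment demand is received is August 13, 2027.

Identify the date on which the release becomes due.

October 18, 2027

The last day of the payment period: August 13, 2027 + 41 days = September 23, 2027.
From Thursday, September 23, 2027, 3 business days (Sep 24, Sep 27, Sep 28, skipping weekends) brings us to Tuesday, September 28, 2027, which is the last day of the objection period.
The date on which the release becomes due: 20 calendar days after September 28, 2027 is October 18, 2027.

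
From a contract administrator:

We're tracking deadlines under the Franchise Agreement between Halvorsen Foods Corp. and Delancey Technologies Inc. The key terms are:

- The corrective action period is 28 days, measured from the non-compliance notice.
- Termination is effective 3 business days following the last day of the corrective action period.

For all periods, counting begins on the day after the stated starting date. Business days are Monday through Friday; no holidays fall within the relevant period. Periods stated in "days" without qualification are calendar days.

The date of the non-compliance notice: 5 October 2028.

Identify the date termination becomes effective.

7 November 2028

The last day of the corrective action period: 28 calendar days after 5 October 2028 is 2 November 2028.
From Thursday, 2 November 2028, 3 business days (Nov 3, Nov 6, Nov 7, skipping weekends) brings us to Tuesday, 7 November 2028, which is the date termination becomes effective.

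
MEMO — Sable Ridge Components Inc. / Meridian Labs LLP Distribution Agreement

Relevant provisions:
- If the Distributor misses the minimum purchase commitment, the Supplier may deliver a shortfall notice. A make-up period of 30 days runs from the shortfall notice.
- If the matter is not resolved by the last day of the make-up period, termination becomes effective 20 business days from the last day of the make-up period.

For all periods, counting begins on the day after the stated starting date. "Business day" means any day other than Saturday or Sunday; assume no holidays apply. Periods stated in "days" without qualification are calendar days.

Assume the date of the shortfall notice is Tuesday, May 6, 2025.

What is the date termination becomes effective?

The last day of the make-up period: 30 calendar days after May 6, 2025 is June 5, 2025.
From Thursday, June 5, 2025, 20 business days (Jun 6, Jun 9, Jun 10, Jun 11, …, Jul 1, Jul 2, Jul 3, skipping weekends) brings us to Thursday, July 3, 2025, which is the date termination becomes effective.

July 3, 2025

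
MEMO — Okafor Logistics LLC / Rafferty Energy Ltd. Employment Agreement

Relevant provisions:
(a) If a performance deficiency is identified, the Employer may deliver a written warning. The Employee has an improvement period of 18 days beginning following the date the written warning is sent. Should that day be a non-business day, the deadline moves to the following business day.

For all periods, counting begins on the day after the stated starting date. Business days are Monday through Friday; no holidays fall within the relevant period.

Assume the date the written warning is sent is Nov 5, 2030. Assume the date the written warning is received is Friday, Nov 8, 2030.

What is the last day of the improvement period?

Nov 25, 2030

The last day of the improvement period: Nov 5, 2030 + 18 days = Nov 23, 2030. That falls on a Saturday, so it rolls to the next business day, Monday, Nov 25, 2030.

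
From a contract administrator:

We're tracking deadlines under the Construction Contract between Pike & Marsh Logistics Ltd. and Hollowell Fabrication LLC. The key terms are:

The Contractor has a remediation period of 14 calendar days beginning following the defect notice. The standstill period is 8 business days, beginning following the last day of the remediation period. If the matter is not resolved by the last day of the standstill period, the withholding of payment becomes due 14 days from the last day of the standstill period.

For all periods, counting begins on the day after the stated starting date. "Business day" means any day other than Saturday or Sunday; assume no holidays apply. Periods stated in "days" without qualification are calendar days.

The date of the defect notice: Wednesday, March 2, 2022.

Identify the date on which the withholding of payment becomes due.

The last day of the remediation period: 14 calendar days after March 2, 2022 is March 16, 2022.
From Wednesday, March 16, 2022, 8 business days (Mar 17, Mar 18, Mar 21, Mar 22, Mar 23, Mar 24, Mar 25, Mar 28, skipping weekends) brings us to Monday, March 28, 2022, which is the last day of the standstill period.
The date on which the withholding of payment becomes due: March 28, 2022 + 14 days = April 11, 2022.

April 11, 2022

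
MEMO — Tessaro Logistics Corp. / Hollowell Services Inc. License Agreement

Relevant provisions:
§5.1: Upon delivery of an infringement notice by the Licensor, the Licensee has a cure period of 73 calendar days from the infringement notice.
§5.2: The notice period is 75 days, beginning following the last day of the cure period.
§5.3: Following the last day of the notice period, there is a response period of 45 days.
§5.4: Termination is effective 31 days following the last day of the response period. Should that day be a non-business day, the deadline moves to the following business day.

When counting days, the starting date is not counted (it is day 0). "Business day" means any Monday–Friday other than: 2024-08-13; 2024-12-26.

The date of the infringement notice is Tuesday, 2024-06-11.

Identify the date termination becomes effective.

The last day of the cure period: 2024-06-11 + 73 days = 2024-08-23.
The last day of the notice period: 75 calendar days after 2024-08-23 is 2024-11-06.
The last day of the response period: 45 calendar days after 2024-11-06 is 2024-12-21.
Adding 31 calendar days to 2024-12-21 gives 2025-01-21, which is the date termination becomes effective. 2025-01-21 is a Tuesday and is not a listed holiday, so no roll-forward applies.

2025-01-21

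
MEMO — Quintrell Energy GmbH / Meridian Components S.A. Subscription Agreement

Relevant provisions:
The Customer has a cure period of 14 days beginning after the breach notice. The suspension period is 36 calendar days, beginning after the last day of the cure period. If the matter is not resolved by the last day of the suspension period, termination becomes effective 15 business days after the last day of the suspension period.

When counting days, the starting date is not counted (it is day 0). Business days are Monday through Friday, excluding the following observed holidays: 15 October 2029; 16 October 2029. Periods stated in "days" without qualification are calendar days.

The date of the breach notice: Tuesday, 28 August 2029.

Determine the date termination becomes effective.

The last day of the cure period: 14 calendar days after 28 August 2029 is 11 September 2029.
The last day of the suspension period: 11 September 2029 + 36 days = 17 October 2029.
The date termination becomes effective: 15 business days after Wednesday, 17 October 2029, skipping weekends — Oct 18, Oct 19, Oct 22, Oct 23, …, Nov 5, Nov 6, Nov 7 — lands on Wednesday, 7 November 2029.

7 November 2029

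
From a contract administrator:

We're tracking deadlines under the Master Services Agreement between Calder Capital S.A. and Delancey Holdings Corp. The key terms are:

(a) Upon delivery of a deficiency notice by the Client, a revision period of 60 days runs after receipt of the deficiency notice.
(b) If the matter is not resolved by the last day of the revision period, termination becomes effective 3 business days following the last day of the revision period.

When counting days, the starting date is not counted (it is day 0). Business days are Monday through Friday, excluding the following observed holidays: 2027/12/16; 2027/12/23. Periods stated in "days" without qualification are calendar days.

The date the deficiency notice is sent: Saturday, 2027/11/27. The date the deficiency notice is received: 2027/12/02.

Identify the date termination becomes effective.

2028/02/03

The last day of the revision period: 2027/12/02 + 60 days = 2028/01/31.
From Monday, 2028/01/31, 3 business days (Feb 1, Feb 2, Feb 3, skipping weekends) brings us to Thursday, 2028/02/03, which is the date termination becomes effective.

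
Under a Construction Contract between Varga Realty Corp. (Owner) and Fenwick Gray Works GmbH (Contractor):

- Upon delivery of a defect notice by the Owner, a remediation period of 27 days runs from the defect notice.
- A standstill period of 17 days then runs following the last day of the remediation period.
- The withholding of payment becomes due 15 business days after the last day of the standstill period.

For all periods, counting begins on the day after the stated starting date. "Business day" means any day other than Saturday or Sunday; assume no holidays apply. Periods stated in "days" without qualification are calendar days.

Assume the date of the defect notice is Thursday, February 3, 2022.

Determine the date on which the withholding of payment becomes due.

The last day of the remediation period: 27 calendar days after February 3, 2022 is March 2, 2022.
The last day of the standstill period: 17 calendar days after March 2, 2022 is March 19, 2022.
The date on which the withholding of payment becomes due: 15 business days after Saturday, March 19, 2022, skipping weekends — Mar 21, Mar 22, Mar 23, Mar 24, …, Apr 6, Apr 7, Apr 8 — lands on Friday, April 8, 2022.

April 8, 2022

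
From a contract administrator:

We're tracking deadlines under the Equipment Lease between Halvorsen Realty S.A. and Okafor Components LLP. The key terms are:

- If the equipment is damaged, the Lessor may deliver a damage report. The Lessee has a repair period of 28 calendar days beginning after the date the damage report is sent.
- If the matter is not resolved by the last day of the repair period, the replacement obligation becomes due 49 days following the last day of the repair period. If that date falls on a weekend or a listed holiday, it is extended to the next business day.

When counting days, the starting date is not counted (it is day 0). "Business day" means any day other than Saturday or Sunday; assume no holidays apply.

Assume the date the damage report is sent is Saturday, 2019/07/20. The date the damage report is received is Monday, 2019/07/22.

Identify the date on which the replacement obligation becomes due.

The last day of the repair period: 28 calendar days after 2019/07/20 is 2019/08/17.
Adding 49 calendar days to 2019/08/17 gives 2019/10/05, which is the date on which the replacement obligation becomes due. That falls on a Saturday, so it rolls to the next business day, Monday, 2019/10/07.

2019/10/07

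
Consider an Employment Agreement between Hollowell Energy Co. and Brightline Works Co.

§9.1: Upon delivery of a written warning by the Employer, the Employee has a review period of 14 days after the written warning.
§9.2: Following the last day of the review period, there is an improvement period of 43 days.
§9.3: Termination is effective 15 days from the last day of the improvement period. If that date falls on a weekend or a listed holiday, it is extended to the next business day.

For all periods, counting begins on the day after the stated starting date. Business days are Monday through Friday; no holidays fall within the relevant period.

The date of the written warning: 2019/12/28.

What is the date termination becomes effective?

2020/03/09

The last day of the review period: 2019/12/28 + 14 days = 2020/01/11.
Adding 43 calendar days to 2020/01/11 gives 2020/02/23, which is the last day of the improvement period.
The date termination becomes effective: 15 calendar days after 2020/02/23 is 2020/03/09. 2020/03/09 is a Monday, so no roll-forward applies.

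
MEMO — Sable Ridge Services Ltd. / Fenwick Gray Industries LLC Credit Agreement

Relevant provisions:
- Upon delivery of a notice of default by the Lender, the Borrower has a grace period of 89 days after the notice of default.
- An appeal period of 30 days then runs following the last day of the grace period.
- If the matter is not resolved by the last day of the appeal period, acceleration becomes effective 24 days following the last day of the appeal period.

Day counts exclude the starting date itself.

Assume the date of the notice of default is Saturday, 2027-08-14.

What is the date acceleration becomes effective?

2028-01-04

The last day of the grace period: 89 calendar days after 2027-08-14 is 2027-11-11.
Adding 30 calendar days to 2027-11-11 gives 2027-12-11, which is the last day of the appeal period.
The date acceleration becomes effective: 24 calendar days after 2027-12-11 is 2028-01-04.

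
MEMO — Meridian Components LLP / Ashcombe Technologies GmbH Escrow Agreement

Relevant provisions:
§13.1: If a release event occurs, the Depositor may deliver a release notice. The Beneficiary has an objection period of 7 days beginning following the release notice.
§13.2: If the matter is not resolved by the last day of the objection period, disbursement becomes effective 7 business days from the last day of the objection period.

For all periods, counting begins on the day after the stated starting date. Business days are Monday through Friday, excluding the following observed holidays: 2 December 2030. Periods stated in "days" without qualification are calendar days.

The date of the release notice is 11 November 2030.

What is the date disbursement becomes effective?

27 November 2030

The last day of the objection period: 11 November 2030 + 7 days = 18 November 2030.
From Monday, 18 November 2030, 7 business days (Nov 19, Nov 20, Nov 21, Nov 22, Nov 25, Nov 26, Nov 27, skipping weekends) brings us to Wednesday, 27 November 2030, which is the date disbursement becomes effective.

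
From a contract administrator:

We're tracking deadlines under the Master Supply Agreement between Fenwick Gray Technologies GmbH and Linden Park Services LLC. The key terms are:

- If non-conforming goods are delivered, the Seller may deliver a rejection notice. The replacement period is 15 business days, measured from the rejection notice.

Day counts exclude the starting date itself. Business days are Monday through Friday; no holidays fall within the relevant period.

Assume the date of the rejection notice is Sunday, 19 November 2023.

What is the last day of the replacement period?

8 December 2023

The last day of the replacement period: 15 business days after Sunday, 19 November 2023, skipping weekends — Nov 20, Nov 21, Nov 22, Nov 23, …, Dec 6, Dec 7, Dec 8 — lands on Friday, 8 December 2023.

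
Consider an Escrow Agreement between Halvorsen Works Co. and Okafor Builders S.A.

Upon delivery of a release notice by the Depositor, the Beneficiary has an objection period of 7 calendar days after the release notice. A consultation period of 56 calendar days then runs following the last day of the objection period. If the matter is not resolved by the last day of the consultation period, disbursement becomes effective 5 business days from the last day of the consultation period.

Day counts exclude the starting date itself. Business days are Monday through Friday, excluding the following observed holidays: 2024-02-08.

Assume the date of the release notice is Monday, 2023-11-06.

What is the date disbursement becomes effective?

Adding 7 calendar days to 2023-11-06 gives 2023-11-13, which is the last day of the objection period.
The last day of the consultation period: 56 calendar days after 2023-11-13 is 2024-01-08.
From Monday, 2024-01-08, 5 business days (Jan 9, Jan 10, Jan 11, Jan 12, Jan 15, skipping weekends) brings us to Monday, 2024-01-15, which is the date disbursement becomes effective.

2024-01-15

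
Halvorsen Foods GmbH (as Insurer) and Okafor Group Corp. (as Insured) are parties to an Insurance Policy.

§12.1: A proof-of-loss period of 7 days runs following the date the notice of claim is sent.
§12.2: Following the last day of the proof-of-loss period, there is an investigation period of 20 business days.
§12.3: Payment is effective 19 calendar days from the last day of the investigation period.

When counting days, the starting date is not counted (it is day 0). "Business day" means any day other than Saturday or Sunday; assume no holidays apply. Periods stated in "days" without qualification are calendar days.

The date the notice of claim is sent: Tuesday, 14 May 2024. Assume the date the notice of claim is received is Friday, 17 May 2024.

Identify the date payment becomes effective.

7 July 2024

Adding 7 calendar days to 14 May 2024 gives 21 May 2024, which is the last day of the proof-of-loss period.
The last day of the investigation period: 20 business days after Tuesday, 21 May 2024, skipping weekends — May 22, May 23, May 24, May 27, …, Jun 14, Jun 17, Jun 18 — lands on Tuesday, 18 June 2024.
Adding 19 calendar days to 18 June 2024 gives 7 July 2024, which is the date payment becomes effective.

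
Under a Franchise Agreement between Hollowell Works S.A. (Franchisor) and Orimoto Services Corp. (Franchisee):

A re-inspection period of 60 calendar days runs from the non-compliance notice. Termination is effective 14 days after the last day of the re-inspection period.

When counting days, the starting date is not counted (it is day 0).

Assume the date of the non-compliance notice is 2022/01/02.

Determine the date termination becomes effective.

2022/03/17

The last day of the re-inspection period: 2022/01/02 + 60 days = 2022/03/03.
The date termination becomes effective: 2022/03/03 + 14 days = 2022/03/17.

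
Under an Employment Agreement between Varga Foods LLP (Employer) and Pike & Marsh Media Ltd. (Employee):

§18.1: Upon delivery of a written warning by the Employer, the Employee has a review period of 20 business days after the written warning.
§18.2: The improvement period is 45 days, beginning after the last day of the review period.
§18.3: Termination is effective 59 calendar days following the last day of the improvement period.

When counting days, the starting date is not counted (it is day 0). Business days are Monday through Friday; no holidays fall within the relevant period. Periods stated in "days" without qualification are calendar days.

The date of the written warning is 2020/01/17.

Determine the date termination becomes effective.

2020/05/28

From Friday, 2020/01/17, 20 business days (Jan 20, Jan 21, Jan 22, Jan 23, …, Feb 12, Feb 13, Feb 14, skipping weekends) brings us to Friday, 2020/02/14, which is the last day of the review period.
The last day of the improvement period: 45 calendar days after 2020/02/14 is 2020/03/30.
The date termination becomes effective: 2020/03/30 + 59 days = 2020/05/28.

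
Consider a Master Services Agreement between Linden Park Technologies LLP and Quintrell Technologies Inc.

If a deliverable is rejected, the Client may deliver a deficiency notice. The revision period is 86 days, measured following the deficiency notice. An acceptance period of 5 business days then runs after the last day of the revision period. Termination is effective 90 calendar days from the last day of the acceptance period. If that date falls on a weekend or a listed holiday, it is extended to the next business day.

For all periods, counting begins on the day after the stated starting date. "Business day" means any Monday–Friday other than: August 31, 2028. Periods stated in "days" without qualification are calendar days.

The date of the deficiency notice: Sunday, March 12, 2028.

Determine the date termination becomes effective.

September 11, 2028

Adding 86 calendar days to March 12, 2028 gives June 6, 2028, which is the last day of the revision period.
From Tuesday, June 6, 2028, 5 business days (Jun 7, Jun 8, Jun 9, Jun 12, Jun 13, skipping weekends) brings us to Tuesday, June 13, 2028, which is the last day of the acceptance period.
Adding 90 calendar days to June 13, 2028 gives September 11, 2028, which is the date termination becomes effective. September 11, 2028 is a Monday and is not a listed holiday, so no roll-forward applies.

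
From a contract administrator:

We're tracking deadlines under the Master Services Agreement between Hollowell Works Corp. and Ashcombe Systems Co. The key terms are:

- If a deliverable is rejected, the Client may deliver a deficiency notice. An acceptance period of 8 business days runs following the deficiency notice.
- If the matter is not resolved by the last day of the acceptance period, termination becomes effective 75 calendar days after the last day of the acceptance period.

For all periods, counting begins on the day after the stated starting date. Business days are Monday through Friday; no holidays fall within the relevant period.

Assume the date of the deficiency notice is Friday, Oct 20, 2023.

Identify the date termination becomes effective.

Jan 15, 2024

From Friday, Oct 20, 2023, 8 business days (Oct 23, Oct 24, Oct 25, Oct 26, Oct 27, Oct 30, Oct 31, Nov 1, skipping weekends) brings us to Wednesday, Nov 1, 2023, which is the last day of the acceptance period.
The date termination becomes effective: Nov 1, 2023 + 75 days = Jan 15, 2024.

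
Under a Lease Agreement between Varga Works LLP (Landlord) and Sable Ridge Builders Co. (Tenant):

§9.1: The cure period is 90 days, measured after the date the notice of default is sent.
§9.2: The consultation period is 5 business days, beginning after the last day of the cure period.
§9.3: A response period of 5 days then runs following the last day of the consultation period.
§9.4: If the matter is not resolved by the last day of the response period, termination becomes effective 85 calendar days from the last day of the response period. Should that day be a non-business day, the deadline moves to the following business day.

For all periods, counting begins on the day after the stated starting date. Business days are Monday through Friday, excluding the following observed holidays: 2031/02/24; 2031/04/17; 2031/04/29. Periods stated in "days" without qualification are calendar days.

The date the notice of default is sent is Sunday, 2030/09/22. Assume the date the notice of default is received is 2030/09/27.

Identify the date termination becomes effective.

The last day of the cure period: 2030/09/22 + 90 days = 2030/12/21.
From Saturday, 2030/12/21, 5 business days (Dec 23, Dec 24, Dec 25, Dec 26, Dec 27, skipping weekends) brings us to Friday, 2030/12/27, which is the last day of the consultation period.
The last day of the response period: 2030/12/27 + 5 days = 2031/01/01.
Adding 85 calendar days to 2031/01/01 gives 2031/03/27, which is the date termination becomes effective. 2031/03/27 is a Thursday and is not a listed holiday, so no roll-forward applies.

2031/03/27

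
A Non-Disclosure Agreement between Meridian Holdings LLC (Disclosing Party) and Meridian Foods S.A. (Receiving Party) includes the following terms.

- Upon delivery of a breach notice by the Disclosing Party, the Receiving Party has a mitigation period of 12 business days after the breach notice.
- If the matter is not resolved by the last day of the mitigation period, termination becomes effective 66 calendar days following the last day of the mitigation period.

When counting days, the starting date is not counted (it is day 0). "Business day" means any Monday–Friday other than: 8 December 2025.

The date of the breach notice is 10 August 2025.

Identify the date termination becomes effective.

31 October 2025

From Sunday, 10 August 2025, 12 business days (Aug 11, Aug 12, Aug 13, Aug 14, …, Aug 22, Aug 25, Aug 26, skipping weekends) brings us to Tuesday, 26 August 2025, which is the last day of the mitigation period.
The date termination becomes effective: 66 calendar days after 26 August 2025 is 31 October 2025.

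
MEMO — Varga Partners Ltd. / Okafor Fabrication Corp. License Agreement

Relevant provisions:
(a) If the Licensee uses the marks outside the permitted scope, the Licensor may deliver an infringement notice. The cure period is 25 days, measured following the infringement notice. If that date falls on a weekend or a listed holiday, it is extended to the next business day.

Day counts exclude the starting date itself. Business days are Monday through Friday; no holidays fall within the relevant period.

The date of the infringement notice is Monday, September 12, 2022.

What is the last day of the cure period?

The last day of the cure period: 25 calendar days after September 12, 2022 is October 7, 2022. October 7, 2022 is a Friday, so no roll-forward applies.

October 7, 2022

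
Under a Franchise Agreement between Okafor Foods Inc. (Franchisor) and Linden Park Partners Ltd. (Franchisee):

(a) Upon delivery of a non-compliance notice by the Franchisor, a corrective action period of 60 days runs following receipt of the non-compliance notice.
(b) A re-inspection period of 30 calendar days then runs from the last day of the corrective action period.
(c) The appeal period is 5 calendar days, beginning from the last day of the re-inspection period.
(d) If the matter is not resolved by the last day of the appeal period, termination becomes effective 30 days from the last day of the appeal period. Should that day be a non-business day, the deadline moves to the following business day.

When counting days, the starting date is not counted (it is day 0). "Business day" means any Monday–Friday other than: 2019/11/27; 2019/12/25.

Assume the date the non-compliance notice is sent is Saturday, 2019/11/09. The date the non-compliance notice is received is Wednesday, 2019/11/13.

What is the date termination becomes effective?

Adding 60 calendar days to 2019/11/13 gives 2020/01/12, which is the last day of the corrective action period.
The last day of the re-inspection period: 2020/01/12 + 30 days = 2020/02/11.
The last day of the appeal period: 5 calendar days after 2020/02/11 is 2020/02/16.
Adding 30 calendar days to 2020/02/16 gives 2020/03/17, which is the date termination becomes effective. 2020/03/17 is a Tuesday and is not a listed holiday, so no roll-forward applies.

2020/03/17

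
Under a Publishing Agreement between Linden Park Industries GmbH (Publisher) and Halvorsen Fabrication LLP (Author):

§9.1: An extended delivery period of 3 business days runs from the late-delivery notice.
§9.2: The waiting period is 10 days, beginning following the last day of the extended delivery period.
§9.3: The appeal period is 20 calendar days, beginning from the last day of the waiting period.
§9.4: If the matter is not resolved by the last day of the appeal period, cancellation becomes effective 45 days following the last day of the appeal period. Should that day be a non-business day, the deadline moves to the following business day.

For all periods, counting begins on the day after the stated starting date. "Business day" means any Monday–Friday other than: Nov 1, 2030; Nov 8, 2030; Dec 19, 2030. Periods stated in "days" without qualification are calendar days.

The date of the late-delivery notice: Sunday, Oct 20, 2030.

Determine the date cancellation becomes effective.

Jan 6, 2031

The last day of the extended delivery period: 3 business days after Sunday, Oct 20, 2030, skipping weekends — Oct 21, Oct 22, Oct 23 — lands on Wednesday, Oct 23, 2030.
The last day of the waiting period: 10 calendar days after Oct 23, 2030 is Nov 2, 2030.
The last day of the appeal period: 20 calendar days after Nov 2, 2030 is Nov 22, 2030.
Adding 45 calendar days to Nov 22, 2030 gives Jan 6, 2031, which is the date cancellation becomes effective. Jan 6, 2031 is a Monday and is not a listed holiday, so no roll-forward applies.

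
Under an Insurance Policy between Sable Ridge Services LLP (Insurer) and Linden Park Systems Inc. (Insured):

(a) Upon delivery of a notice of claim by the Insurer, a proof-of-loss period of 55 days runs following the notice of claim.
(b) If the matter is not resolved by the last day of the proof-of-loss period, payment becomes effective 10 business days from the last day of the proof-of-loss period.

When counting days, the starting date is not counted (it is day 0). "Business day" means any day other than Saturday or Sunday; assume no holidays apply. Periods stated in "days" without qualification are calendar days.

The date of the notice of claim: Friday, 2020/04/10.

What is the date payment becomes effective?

Adding 55 calendar days to 2020/04/10 gives 2020/06/04, which is the last day of the proof-of-loss period.
The date payment becomes effective: counting 10 business days from Thursday, 2020/06/04 (Jun 5, Jun 8, Jun 9, Jun 10, Jun 11, Jun 12, Jun 15, Jun 16, Jun 17, Jun 18, skipping weekends) reaches Thursday, 2020/06/18.

2020/06/18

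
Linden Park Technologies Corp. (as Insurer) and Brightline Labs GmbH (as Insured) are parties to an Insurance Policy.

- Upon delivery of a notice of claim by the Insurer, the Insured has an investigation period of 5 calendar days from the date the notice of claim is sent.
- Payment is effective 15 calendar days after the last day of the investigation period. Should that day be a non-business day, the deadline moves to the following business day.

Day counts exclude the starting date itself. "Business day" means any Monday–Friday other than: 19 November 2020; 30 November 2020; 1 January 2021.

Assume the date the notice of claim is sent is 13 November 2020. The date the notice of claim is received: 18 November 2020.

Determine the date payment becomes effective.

3 December 2020

The last day of the investigation period: 13 November 2020 + 5 days = 18 November 2020.
The date payment becomes effective: 15 calendar days after 18 November 2020 is 3 December 2020. 3 December 2020 is a Thursday and is not a listed holiday, so no roll-forward applies.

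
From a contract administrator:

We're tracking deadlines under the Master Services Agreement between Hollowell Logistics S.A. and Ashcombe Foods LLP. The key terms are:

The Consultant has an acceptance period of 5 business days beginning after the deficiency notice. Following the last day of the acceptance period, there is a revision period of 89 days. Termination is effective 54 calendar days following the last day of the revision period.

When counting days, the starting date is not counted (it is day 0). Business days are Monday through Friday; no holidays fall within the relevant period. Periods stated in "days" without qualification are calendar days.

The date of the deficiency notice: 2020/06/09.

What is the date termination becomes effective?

2020/11/06

The last day of the acceptance period: counting 5 business days from Tuesday, 2020/06/09 (Jun 10, Jun 11, Jun 12, Jun 15, Jun 16, skipping weekends) reaches Tuesday, 2020/06/16.
The last day of the revision period: 89 calendar days after 2020/06/16 is 2020/09/13.
The date termination becomes effective: 54 calendar days after 2020/09/13 is 2020/11/06.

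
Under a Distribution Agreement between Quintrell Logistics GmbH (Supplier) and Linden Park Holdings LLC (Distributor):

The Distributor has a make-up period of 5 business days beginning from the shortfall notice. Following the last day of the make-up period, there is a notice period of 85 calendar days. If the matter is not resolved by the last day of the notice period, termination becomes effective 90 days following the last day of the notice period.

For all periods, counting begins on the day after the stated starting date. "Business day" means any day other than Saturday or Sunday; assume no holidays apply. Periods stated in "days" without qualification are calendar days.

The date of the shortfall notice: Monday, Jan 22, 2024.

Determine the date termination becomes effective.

The last day of the make-up period: 5 business days after Monday, Jan 22, 2024, skipping weekends — Jan 23, Jan 24, Jan 25, Jan 26, Jan 29 — lands on Monday, Jan 29, 2024.
The last day of the notice period: 85 calendar days after Jan 29, 2024 is Apr 23, 2024.
The date termination becomes effective: 90 calendar days after Apr 23, 2024 is Jul 22, 2024.

Jul 22, 2024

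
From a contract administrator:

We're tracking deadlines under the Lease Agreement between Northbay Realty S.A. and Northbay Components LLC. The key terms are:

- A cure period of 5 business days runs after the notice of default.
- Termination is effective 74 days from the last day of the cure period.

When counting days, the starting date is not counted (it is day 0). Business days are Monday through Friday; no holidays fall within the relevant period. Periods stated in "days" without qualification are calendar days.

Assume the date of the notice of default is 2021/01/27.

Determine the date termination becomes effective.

2021/04/18

The last day of the cure period: counting 5 business days from Wednesday, 2021/01/27 (Jan 28, Jan 29, Feb 1, Feb 2, Feb 3, skipping weekends) reaches Wednesday, 2021/02/03.
The date termination becomes effective: 2021/02/03 + 74 days = 2021/04/18.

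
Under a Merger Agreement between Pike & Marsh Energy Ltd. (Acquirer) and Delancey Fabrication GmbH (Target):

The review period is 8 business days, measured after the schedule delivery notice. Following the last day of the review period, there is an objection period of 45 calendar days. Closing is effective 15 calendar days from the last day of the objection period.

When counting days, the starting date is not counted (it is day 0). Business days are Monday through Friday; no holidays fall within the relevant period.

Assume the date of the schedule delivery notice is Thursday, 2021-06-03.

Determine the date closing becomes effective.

2021-08-14

The last day of the review period: 8 business days after Thursday, 2021-06-03, skipping weekends — Jun 4, Jun 7, Jun 8, Jun 9, Jun 10, Jun 11, Jun 14, Jun 15 — lands on Tuesday, 2021-06-15.
Adding 45 calendar days to 2021-06-15 gives 2021-07-30, which is the last day of the objection period.
The date closing becomes effective: 15 calendar days after 2021-07-30 is 2021-08-14.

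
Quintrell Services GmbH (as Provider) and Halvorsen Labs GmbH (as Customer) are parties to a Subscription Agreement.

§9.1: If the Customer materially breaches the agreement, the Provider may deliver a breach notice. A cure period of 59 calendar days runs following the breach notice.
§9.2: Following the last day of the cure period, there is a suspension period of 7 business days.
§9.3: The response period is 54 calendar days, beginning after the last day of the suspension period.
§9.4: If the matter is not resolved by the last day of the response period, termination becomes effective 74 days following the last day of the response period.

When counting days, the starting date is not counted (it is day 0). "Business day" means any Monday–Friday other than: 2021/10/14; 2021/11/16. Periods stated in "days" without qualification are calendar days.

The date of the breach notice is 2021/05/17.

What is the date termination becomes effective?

2021/12/01

The last day of the cure period: 59 calendar days after 2021/05/17 is 2021/07/15.
The last day of the suspension period: 7 business days after Thursday, 2021/07/15, skipping weekends — Jul 16, Jul 19, Jul 20, Jul 21, Jul 22, Jul 23, Jul 26 — lands on Monday, 2021/07/26.
The last day of the response period: 54 calendar days after 2021/07/26 is 2021/09/18.
The date termination becomes effective: 74 calendar days after 2021/09/18 is 2021/12/01.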